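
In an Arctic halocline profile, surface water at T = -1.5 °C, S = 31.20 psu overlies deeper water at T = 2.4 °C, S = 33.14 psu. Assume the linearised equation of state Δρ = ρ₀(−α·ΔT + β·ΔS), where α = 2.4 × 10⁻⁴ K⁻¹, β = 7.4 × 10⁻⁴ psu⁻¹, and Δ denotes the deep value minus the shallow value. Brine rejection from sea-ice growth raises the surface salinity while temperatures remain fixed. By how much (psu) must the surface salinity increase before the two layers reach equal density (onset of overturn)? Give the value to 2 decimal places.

Neutral buoyancy requires −α(T_deep − T_surf) + β(S_deep − S_surf′) = 0.
S_surf′ = S_deep − (α/β)·ΔT = 33.14 − (2.4 × 10⁻⁴/7.4 × 10⁻⁴)·(+3.9) = 31.8751 psu.
Increase required: 31.8751 − 31.20 = 0.6751 psu.

0.68 psu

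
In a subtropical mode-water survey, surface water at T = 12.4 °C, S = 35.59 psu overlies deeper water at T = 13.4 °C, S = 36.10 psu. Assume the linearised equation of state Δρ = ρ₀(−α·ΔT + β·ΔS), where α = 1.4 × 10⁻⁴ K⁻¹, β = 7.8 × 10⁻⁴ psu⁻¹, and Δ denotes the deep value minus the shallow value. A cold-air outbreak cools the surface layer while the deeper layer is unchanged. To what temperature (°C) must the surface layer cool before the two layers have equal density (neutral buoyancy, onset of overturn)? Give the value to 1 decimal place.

Neutral buoyancy requires Δρ = 0, i.e. −α(T_deep − T_surf′) + β(S_deep − S_surf) = 0.
T_surf′ = T_deep − (β/α)·ΔS = 13.4 − (7.8 × 10⁻⁴/1.4 × 10⁻⁴)·(+0.51) = 10.559 °C.
Cooling required: 12.4 − (10.559) = 1.841 °C.

10.6 °C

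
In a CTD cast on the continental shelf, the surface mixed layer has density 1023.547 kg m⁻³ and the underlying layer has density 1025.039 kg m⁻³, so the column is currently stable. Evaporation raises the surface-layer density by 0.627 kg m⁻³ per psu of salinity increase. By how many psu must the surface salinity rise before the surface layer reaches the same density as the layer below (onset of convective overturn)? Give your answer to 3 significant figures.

Density deficit of the surface layer: 1025.039 − 1023.547 = 1.492 kg m⁻³.
Required change = 1.492 / 0.627 = 2.38 psu.

2.38 psu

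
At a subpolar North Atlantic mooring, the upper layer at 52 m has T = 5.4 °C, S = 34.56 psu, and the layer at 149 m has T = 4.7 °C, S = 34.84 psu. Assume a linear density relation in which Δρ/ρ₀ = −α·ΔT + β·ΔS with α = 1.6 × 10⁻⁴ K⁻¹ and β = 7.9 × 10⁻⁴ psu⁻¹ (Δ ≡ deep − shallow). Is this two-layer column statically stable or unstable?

ΔT = 4.7 − 5.4 = -0.7 K and ΔS = 34.84 − 34.56 = +0.28 psu (deep − shallow).
−αΔT = 1.12 × 10⁻⁴; βΔS = 2.212 × 10⁻⁴; sum Δρ/ρ₀ = 3.332 × 10⁻⁴.
Δρ/ρ₀ > 0, so Δρ > 0: deeper water is denser → statically stable.

stable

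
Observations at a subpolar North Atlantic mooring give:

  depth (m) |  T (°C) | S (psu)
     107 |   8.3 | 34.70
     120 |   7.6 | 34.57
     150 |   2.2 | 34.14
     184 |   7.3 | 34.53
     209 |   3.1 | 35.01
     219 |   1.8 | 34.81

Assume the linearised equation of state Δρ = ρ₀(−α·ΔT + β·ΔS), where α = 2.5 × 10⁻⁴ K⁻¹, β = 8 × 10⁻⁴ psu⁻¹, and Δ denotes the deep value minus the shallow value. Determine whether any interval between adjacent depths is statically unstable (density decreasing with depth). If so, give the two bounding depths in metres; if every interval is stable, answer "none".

150–184 m

Evaluate Δρ/ρ₀ = −αΔT + βΔS across each adjacent pair:
  107–120 m: −αΔT+βΔS = −(2.5 × 10⁻⁴)(-0.7)+(8 × 10⁻⁴)(-0.13) = 7.1 × 10⁻⁵ → stable
  120–150 m: −αΔT+βΔS = −(2.5 × 10⁻⁴)(-5.4)+(8 × 10⁻⁴)(-0.43) = 1.0 × 10⁻³ → stable
  150–184 m: −αΔT+βΔS = −(2.5 × 10⁻⁴)(+5.1)+(8 × 10⁻⁴)(+0.39) = -9.6 × 10⁻⁴ → UNSTABLE
  184–209 m: −αΔT+βΔS = −(2.5 × 10⁻⁴)(-4.2)+(8 × 10⁻⁴)(+0.48) = 1.4 × 10⁻³ → stable
  209–219 m: −αΔT+βΔS = −(2.5 × 10⁻⁴)(-1.3)+(8 × 10⁻⁴)(-0.20) = 1.7 × 10⁻⁴ → stable
The 150–184 m interval has Δρ < 0: lighter water underlies denser water.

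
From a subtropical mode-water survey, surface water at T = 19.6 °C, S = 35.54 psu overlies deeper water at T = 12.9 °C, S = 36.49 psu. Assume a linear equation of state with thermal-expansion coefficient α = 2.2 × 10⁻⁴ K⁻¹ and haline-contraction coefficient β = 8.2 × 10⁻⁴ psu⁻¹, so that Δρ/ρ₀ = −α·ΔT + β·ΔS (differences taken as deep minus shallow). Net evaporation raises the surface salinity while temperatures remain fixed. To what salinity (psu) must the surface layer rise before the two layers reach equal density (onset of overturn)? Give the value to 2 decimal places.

38.29 psu

Neutral buoyancy requires −α(T_deep − T_surf) + β(S_deep − S_surf′) = 0.
S_surf′ = S_deep − (α/β)·ΔT = 36.49 − (2.2 × 10⁻⁴/8.2 × 10⁻⁴)·(-6.7) = 38.2876 psu.
Increase required: 38.2876 − 35.54 = 2.7476 psu.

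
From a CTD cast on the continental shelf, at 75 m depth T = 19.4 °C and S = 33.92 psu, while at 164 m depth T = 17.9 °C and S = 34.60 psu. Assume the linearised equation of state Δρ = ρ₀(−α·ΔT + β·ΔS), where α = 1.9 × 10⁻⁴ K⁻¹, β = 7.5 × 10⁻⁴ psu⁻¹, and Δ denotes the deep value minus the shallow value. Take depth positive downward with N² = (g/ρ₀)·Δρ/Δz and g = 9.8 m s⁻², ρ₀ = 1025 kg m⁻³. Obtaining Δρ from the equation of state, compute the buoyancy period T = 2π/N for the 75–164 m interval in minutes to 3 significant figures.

ΔT = -1.5 K, ΔS = +0.68 psu (deep − shallow).
Δρ/ρ₀ = −αΔT + βΔS = 2.85 × 10⁻⁴ + 5.10 × 10⁻⁴ = 7.95 × 10⁻⁴, so Δρ ≈ 0.8149 kg m⁻³.
N² = (g/ρ₀)·Δρ/Δz = g·(Δρ/ρ₀)/Δz = 9.8 × 7.95 × 10⁻⁴ / 89 = 8.7539 × 10⁻⁵ s⁻².
N = √(8.7539 × 10⁻⁵) = 9.3562 × 10⁻³ rad s⁻¹ → T = 2π/N = 671.55 s = 11.192 min ≈ 11.2 min.

11.2 min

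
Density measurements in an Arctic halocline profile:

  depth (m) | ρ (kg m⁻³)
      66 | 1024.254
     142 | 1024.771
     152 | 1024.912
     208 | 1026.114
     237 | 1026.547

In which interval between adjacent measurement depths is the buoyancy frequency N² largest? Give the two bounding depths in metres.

152–208 m

Compute the density gradient over each adjacent pair:
  66–142 m: Δρ/Δz = 0.517/76 = 6.8 × 10⁻³ kg m⁻⁴
  142–152 m: Δρ/Δz = 0.141/10 = 0.014 kg m⁻⁴
  152–208 m: Δρ/Δz = 1.202/56 = 0.021 kg m⁻⁴
  208–237 m: Δρ/Δz = 0.433/29 = 0.015 kg m⁻⁴
The largest gradient is in the 152–208 m interval — the pycnocline.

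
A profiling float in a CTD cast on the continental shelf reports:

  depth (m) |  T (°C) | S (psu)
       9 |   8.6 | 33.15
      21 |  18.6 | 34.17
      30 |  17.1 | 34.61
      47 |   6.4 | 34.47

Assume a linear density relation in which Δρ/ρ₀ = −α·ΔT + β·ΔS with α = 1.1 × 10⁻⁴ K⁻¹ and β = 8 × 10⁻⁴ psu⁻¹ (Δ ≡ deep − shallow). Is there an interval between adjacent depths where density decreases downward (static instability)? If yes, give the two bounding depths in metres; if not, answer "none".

9–21 m

Evaluate Δρ/ρ₀ = −αΔT + βΔS across each adjacent pair:
  9–21 m: −αΔT+βΔS = −(1.1 × 10⁻⁴)(+10.0)+(8 × 10⁻⁴)(+1.02) = -2.8 × 10⁻⁴ → UNSTABLE
  21–30 m: −αΔT+βΔS = −(1.1 × 10⁻⁴)(-1.5)+(8 × 10⁻⁴)(+0.44) = 5.2 × 10⁻⁴ → stable
  30–47 m: −αΔT+βΔS = −(1.1 × 10⁻⁴)(-10.7)+(8 × 10⁻⁴)(-0.14) = 1.1 × 10⁻³ → stable
The 9–21 m interval has Δρ < 0: lighter water underlies denser water.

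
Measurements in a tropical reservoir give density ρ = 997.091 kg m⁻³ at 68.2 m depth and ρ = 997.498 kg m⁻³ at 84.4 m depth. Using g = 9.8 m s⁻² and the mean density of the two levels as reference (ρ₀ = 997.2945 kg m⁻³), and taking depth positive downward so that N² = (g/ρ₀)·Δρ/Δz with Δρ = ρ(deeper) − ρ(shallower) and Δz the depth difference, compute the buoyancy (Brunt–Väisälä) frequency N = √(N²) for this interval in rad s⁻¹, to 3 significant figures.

Δρ = 997.498 − 997.091 = 0.407 kg m⁻³ over Δz = 84.4 − 68.2 = 16.2 m.
N² = (9.8/997.2945) × (0.407/16.2) = 2.4688 × 10⁻⁴ s⁻².
N = √(2.4688 × 10⁻⁴) = 0.015712 rad s⁻¹ ≈ 0.0157 rad s⁻¹.

0.0157 rad s⁻¹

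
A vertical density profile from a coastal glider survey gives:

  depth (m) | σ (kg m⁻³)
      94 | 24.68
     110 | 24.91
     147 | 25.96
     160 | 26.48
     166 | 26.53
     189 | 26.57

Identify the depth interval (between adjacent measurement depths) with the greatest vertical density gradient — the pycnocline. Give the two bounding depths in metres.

147–160 m

Compute the density gradient over each adjacent pair:
  94–110 m: Δρ/Δz = 0.23/16 = 0.014 kg m⁻⁴
  110–147 m: Δρ/Δz = 1.05/37 = 0.028 kg m⁻⁴
  147–160 m: Δρ/Δz = 0.52/13 = 0.040 kg m⁻⁴
  160–166 m: Δρ/Δz = 0.05/6 = 8.3 × 10⁻³ kg m⁻⁴
  166–189 m: Δρ/Δz = 0.04/23 = 1.7 × 10⁻³ kg m⁻⁴
The largest gradient is in the 147–160 m interval — the pycnocline.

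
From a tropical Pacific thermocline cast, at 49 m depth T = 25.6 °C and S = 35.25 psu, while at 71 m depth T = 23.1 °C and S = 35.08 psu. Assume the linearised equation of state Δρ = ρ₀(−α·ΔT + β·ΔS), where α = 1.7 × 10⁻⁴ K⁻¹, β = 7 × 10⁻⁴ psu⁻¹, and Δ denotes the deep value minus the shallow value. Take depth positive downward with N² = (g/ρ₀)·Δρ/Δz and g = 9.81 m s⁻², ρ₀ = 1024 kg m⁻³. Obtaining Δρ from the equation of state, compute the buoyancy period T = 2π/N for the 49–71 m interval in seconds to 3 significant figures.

538 s

ΔT = -2.5 K, ΔS = -0.17 psu (deep − shallow).
Δρ/ρ₀ = −αΔT + βΔS = 4.25 × 10⁻⁴ − 1.19 × 10⁻⁴ = 3.06 × 10⁻⁴, so Δρ ≈ 0.3133 kg m⁻³.
N² = (g/ρ₀)·Δρ/Δz = g·(Δρ/ρ₀)/Δz = 9.81 × 3.06 × 10⁻⁴ / 22 = 1.3645 × 10⁻⁴ s⁻².
N = √(1.3645 × 10⁻⁴) = 0.011681 rad s⁻¹ → T = 2π/N = 537.90 s ≈ 538 s.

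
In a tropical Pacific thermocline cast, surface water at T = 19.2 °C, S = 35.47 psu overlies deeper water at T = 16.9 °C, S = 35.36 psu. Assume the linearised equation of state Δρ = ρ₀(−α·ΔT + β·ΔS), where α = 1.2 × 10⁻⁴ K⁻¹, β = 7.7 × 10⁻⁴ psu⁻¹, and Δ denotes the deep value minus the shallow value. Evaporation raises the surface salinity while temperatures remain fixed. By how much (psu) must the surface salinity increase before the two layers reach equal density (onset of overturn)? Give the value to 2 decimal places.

Neutral buoyancy requires −α(T_deep − T_surf) + β(S_deep − S_surf′) = 0.
S_surf′ = S_deep − (α/β)·ΔT = 35.36 − (1.2 × 10⁻⁴/7.7 × 10⁻⁴)·(-2.3) = 35.7184 psu.
Increase required: 35.7184 − 35.47 = 0.2484 psu.

0.25 psu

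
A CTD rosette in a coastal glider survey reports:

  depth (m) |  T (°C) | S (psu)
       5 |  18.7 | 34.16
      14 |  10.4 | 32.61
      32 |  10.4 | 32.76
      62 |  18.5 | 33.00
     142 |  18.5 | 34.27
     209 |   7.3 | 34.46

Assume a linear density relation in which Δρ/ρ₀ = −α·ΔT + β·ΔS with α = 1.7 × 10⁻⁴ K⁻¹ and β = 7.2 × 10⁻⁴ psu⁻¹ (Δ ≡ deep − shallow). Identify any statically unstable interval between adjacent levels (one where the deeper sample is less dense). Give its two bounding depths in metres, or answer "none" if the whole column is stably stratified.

Evaluate Δρ/ρ₀ = −αΔT + βΔS across each adjacent pair:
  5–14 m: −αΔT+βΔS = −(1.7 × 10⁻⁴)(-8.3)+(7.2 × 10⁻⁴)(-1.55) = 3.0 × 10⁻⁴ → stable
  14–32 m: −αΔT+βΔS = −(1.7 × 10⁻⁴)(+0.0)+(7.2 × 10⁻⁴)(+0.15) = 1.1 × 10⁻⁴ → stable
  32–62 m: −αΔT+βΔS = −(1.7 × 10⁻⁴)(+8.1)+(7.2 × 10⁻⁴)(+0.24) = -1.2 × 10⁻³ → UNSTABLE
  62–142 m: −αΔT+βΔS = −(1.7 × 10⁻⁴)(+0.0)+(7.2 × 10⁻⁴)(+1.27) = 9.1 × 10⁻⁴ → stable
  142–209 m: −αΔT+βΔS = −(1.7 × 10⁻⁴)(-11.2)+(7.2 × 10⁻⁴)(+0.19) = 2.0 × 10⁻³ → stable
The 32–62 m interval has Δρ < 0: lighter water underlies denser water.

32–62 m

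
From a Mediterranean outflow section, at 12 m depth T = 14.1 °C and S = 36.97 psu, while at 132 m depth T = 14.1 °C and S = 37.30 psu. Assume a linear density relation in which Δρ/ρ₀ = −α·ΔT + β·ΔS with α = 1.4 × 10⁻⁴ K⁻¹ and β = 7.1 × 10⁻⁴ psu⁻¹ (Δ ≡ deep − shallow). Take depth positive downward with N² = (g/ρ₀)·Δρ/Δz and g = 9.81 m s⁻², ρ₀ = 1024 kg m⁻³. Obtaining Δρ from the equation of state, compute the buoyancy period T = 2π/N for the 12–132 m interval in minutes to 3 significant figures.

23.9 min

ΔT = +0.0 K, ΔS = +0.33 psu (deep − shallow).
Δρ/ρ₀ = −αΔT + βΔS = 0 + 2.343 × 10⁻⁴ = 2.343 × 10⁻⁴, so Δρ ≈ 0.2399 kg m⁻³.
N² = (g/ρ₀)·Δρ/Δz = g·(Δρ/ρ₀)/Δz = 9.81 × 2.343 × 10⁻⁴ / 120 = 1.9154 × 10⁻⁵ s⁻².
N = √(1.9154 × 10⁻⁵) = 4.3765 × 10⁻³ rad s⁻¹ → T = 2π/N = 1.4357 × 10³ s = 23.928 min ≈ 23.9 min.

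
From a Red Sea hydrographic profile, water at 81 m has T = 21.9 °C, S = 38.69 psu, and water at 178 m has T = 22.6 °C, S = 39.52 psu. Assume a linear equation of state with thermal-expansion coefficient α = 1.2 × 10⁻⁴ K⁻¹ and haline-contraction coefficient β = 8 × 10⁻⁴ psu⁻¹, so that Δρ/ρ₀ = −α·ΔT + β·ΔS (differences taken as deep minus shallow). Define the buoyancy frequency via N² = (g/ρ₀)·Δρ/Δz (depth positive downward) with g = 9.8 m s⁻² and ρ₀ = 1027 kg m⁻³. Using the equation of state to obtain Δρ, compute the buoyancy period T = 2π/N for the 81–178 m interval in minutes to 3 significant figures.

13.7 min

ΔT = +0.7 K, ΔS = +0.83 psu (deep − shallow).
Δρ/ρ₀ = −αΔT + βΔS = -8.40 × 10⁻⁵ + 6.64 × 10⁻⁴ = 5.80 × 10⁻⁴, so Δρ ≈ 0.5957 kg m⁻³.
N² = (g/ρ₀)·Δρ/Δz = g·(Δρ/ρ₀)/Δz = 9.8 × 5.80 × 10⁻⁴ / 97 = 5.8598 × 10⁻⁵ s⁻².
N = √(5.8598 × 10⁻⁵) = 7.6549 × 10⁻³ rad s⁻¹ → T = 2π/N = 820.81 s = 13.680 min ≈ 13.7 min.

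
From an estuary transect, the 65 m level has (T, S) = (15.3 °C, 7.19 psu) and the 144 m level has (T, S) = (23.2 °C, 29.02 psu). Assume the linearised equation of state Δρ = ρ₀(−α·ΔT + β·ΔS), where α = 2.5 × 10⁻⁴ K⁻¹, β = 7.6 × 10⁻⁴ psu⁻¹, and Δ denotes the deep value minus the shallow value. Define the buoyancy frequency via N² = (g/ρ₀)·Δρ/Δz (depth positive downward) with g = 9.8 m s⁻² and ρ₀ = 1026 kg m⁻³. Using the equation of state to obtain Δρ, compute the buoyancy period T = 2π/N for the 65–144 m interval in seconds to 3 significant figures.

148 s

ΔT = +7.9 K, ΔS = +21.83 psu (deep − shallow).
Δρ/ρ₀ = −αΔT + βΔS = -1.975 × 10⁻³ + 0.0165908 = 0.0146158, so Δρ ≈ 15.00 kg m⁻³.
N² = (g/ρ₀)·Δρ/Δz = g·(Δρ/ρ₀)/Δz = 9.8 × 0.0146158 / 79 = 1.8131 × 10⁻³ s⁻².
N = √(1.8131 × 10⁻³) = 0.042581 rad s⁻¹ → T = 2π/N = 147.56 s ≈ 148 s.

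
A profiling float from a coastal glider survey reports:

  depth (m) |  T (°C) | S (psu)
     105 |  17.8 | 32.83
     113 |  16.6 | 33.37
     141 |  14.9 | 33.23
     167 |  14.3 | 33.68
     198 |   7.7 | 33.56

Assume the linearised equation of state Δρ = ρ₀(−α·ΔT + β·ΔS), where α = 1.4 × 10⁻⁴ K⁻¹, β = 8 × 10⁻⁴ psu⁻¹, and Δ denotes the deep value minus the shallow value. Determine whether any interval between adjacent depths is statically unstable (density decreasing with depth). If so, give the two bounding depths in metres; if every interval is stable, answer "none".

none

Evaluate Δρ/ρ₀ = −αΔT + βΔS across each adjacent pair:
  105–113 m: −αΔT+βΔS = −(1.4 × 10⁻⁴)(-1.2)+(8 × 10⁻⁴)(+0.54) = 6.0 × 10⁻⁴ → stable
  113–141 m: −αΔT+βΔS = −(1.4 × 10⁻⁴)(-1.7)+(8 × 10⁻⁴)(-0.14) = 1.3 × 10⁻⁴ → stable
  141–167 m: −αΔT+βΔS = −(1.4 × 10⁻⁴)(-0.6)+(8 × 10⁻⁴)(+0.45) = 4.4 × 10⁻⁴ → stable
  167–198 m: −αΔT+βΔS = −(1.4 × 10⁻⁴)(-6.6)+(8 × 10⁻⁴)(-0.12) = 8.3 × 10⁻⁴ → stable
Every interval has Δρ > 0: the column is stably stratified throughout.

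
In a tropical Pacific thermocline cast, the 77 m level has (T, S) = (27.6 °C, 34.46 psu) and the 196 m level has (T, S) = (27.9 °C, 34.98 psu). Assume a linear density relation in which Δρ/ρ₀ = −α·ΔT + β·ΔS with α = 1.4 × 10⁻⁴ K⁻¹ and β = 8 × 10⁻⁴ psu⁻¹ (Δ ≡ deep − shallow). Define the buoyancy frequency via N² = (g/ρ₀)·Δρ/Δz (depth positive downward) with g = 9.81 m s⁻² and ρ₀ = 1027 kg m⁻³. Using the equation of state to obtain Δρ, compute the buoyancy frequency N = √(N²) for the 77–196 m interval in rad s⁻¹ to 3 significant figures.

ΔT = +0.3 K, ΔS = +0.52 psu (deep − shallow).
Δρ/ρ₀ = −αΔT + βΔS = -4.20 × 10⁻⁵ + 4.16 × 10⁻⁴ = 3.74 × 10⁻⁴, so Δρ ≈ 0.3841 kg m⁻³.
N² = (g/ρ₀)·Δρ/Δz = g·(Δρ/ρ₀)/Δz = 9.81 × 3.74 × 10⁻⁴ / 119 = 3.0831 × 10⁻⁵ s⁻².
N = √(3.0831 × 10⁻⁵) = 5.5526 × 10⁻³ rad s⁻¹ ≈ 5.55 × 10⁻³ rad s⁻¹.

5.55 × 10⁻³ rad s⁻¹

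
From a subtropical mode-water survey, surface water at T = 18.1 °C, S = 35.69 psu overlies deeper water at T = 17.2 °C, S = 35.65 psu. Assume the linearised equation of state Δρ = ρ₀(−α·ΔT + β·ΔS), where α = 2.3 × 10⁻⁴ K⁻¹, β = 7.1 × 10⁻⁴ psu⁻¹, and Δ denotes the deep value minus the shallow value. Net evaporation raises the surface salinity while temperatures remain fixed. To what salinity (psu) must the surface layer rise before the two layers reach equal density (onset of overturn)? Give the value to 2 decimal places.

35.94 psu

Neutral buoyancy requires −α(T_deep − T_surf) + β(S_deep − S_surf′) = 0.
S_surf′ = S_deep − (α/β)·ΔT = 35.65 − (2.3 × 10⁻⁴/7.1 × 10⁻⁴)·(-0.9) = 35.9415 psu.
Increase required: 35.9415 − 35.69 = 0.2515 psu.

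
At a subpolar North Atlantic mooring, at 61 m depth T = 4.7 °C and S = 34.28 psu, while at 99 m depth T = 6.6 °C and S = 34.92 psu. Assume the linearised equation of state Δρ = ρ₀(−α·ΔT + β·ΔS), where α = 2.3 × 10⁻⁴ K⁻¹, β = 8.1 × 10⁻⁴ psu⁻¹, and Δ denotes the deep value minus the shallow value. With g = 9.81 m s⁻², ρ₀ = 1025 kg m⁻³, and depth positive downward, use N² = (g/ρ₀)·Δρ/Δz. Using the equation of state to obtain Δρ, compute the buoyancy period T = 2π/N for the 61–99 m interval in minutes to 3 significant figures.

22.8 min

ΔT = +1.9 K, ΔS = +0.64 psu (deep − shallow).
Δρ/ρ₀ = −αΔT + βΔS = -4.37 × 10⁻⁴ + 5.184 × 10⁻⁴ = 8.14 × 10⁻⁵, so Δρ ≈ 0.08344 kg m⁻³.
N² = (g/ρ₀)·Δρ/Δz = g·(Δρ/ρ₀)/Δz = 9.81 × 8.14 × 10⁻⁵ / 38 = 2.1014 × 10⁻⁵ s⁻².
N = √(2.1014 × 10⁻⁵) = 4.5841 × 10⁻³ rad s⁻¹ → T = 2π/N = 1.3706 × 10³ s = 22.843 min ≈ 22.8 min.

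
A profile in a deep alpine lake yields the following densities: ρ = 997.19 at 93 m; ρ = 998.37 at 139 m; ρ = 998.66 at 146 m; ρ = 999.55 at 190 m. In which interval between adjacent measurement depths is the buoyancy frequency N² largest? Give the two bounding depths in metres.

Compute the density gradient over each adjacent pair:
  93–139 m: Δρ/Δz = 1.18/46 = 0.026 kg m⁻⁴
  139–146 m: Δρ/Δz = 0.29/7 = 0.041 kg m⁻⁴
  146–190 m: Δρ/Δz = 0.89/44 = 0.020 kg m⁻⁴
The largest gradient is in the 139–146 m interval — the pycnocline.

139–146 m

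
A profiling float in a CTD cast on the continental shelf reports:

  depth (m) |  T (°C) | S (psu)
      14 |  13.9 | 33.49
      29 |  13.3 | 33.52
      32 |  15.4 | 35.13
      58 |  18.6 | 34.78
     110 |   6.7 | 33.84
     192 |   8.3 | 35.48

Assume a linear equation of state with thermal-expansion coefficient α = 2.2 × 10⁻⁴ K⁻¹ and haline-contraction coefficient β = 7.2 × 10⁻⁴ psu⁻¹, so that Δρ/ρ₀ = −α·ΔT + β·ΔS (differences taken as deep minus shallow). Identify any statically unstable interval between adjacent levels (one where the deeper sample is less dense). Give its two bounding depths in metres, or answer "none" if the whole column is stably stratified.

32–58 m

Evaluate Δρ/ρ₀ = −αΔT + βΔS across each adjacent pair:
  14–29 m: −αΔT+βΔS = −(2.2 × 10⁻⁴)(-0.6)+(7.2 × 10⁻⁴)(+0.03) = 1.5 × 10⁻⁴ → stable
  29–32 m: −αΔT+βΔS = −(2.2 × 10⁻⁴)(+2.1)+(7.2 × 10⁻⁴)(+1.61) = 7.0 × 10⁻⁴ → stable
  32–58 m: −αΔT+βΔS = −(2.2 × 10⁻⁴)(+3.2)+(7.2 × 10⁻⁴)(-0.35) = -9.6 × 10⁻⁴ → UNSTABLE
  58–110 m: −αΔT+βΔS = −(2.2 × 10⁻⁴)(-11.9)+(7.2 × 10⁻⁴)(-0.94) = 1.9 × 10⁻³ → stable
  110–192 m: −αΔT+βΔS = −(2.2 × 10⁻⁴)(+1.6)+(7.2 × 10⁻⁴)(+1.64) = 8.3 × 10⁻⁴ → stable
The 32–58 m interval has Δρ < 0: lighter water underlies denser water.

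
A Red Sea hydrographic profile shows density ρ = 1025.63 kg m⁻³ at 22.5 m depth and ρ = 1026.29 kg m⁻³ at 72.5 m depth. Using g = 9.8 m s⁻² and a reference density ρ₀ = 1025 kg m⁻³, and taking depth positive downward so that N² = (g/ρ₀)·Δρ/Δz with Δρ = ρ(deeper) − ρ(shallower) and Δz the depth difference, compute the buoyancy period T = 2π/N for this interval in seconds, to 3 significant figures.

Δρ = 1026.29 − 1025.63 = 0.66 kg m⁻³ over Δz = 72.5 − 22.5 = 50 m.
N² = (9.8/1025) × (0.66/50) = 1.2620 × 10⁻⁴ s⁻².
N = √(1.2620 × 10⁻⁴) = 0.011234 rad s⁻¹, so T = 2π/N = 559.30 s ≈ 559 s.

559 s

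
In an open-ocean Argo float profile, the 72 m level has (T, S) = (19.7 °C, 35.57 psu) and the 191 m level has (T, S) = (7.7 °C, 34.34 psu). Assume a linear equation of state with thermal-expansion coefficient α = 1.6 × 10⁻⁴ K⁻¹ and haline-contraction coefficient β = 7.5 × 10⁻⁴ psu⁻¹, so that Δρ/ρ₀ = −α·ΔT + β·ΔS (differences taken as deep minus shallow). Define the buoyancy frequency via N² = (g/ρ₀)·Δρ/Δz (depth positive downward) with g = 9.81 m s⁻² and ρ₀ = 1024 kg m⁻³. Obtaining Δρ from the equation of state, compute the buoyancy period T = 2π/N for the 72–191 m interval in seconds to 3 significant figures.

ΔT = -12.0 K, ΔS = -1.23 psu (deep − shallow).
Δρ/ρ₀ = −αΔT + βΔS = 1.92 × 10⁻³ − 9.225 × 10⁻⁴ = 9.975 × 10⁻⁴, so Δρ ≈ 1.021 kg m⁻³.
N² = (g/ρ₀)·Δρ/Δz = g·(Δρ/ρ₀)/Δz = 9.81 × 9.975 × 10⁻⁴ / 119 = 8.2231 × 10⁻⁵ s⁻².
N = √(8.2231 × 10⁻⁵) = 9.0681 × 10⁻³ rad s⁻¹ → T = 2π/N = 692.89 s ≈ 693 s.

693 s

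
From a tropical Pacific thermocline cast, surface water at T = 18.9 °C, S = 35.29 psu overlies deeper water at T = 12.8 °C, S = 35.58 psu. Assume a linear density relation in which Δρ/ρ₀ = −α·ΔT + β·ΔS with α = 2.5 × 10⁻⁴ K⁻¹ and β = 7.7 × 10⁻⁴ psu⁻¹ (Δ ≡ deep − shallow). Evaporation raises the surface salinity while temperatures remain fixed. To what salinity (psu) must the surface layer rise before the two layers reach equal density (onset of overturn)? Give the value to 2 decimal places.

Neutral buoyancy requires −α(T_deep − T_surf) + β(S_deep − S_surf′) = 0.
S_surf′ = S_deep − (α/β)·ΔT = 35.58 − (2.5 × 10⁻⁴/7.7 × 10⁻⁴)·(-6.1) = 37.5605 psu.
Increase required: 37.5605 − 35.29 = 2.2705 psu.

37.56 psu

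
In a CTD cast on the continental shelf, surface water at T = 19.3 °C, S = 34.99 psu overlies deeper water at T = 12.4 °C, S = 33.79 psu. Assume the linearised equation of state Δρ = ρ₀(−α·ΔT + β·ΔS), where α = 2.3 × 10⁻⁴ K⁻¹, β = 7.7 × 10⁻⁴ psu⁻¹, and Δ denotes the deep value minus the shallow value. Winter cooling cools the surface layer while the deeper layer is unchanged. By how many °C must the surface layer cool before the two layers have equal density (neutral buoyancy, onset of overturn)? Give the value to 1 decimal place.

2.9 °C

Neutral buoyancy requires Δρ = 0, i.e. −α(T_deep − T_surf′) + β(S_deep − S_surf) = 0.
T_surf′ = T_deep − (β/α)·ΔS = 12.4 − (7.7 × 10⁻⁴/2.3 × 10⁻⁴)·(-1.20) = 16.417 °C.
Cooling required: 19.3 − (16.417) = 2.883 °C.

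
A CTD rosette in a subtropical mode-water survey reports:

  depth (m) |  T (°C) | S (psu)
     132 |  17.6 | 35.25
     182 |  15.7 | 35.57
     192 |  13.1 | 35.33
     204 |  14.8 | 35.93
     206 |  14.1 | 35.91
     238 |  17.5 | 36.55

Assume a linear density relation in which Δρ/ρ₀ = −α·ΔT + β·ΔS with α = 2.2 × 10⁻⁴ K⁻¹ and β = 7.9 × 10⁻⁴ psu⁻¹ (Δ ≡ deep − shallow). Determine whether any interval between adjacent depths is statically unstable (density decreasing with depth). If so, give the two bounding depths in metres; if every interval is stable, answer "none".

Evaluate Δρ/ρ₀ = −αΔT + βΔS across each adjacent pair:
  132–182 m: −αΔT+βΔS = −(2.2 × 10⁻⁴)(-1.9)+(7.9 × 10⁻⁴)(+0.32) = 6.7 × 10⁻⁴ → stable
  182–192 m: −αΔT+βΔS = −(2.2 × 10⁻⁴)(-2.6)+(7.9 × 10⁻⁴)(-0.24) = 3.8 × 10⁻⁴ → stable
  192–204 m: −αΔT+βΔS = −(2.2 × 10⁻⁴)(+1.7)+(7.9 × 10⁻⁴)(+0.60) = 1.0 × 10⁻⁴ → stable
  204–206 m: −αΔT+βΔS = −(2.2 × 10⁻⁴)(-0.7)+(7.9 × 10⁻⁴)(-0.02) = 1.4 × 10⁻⁴ → stable
  206–238 m: −αΔT+βΔS = −(2.2 × 10⁻⁴)(+3.4)+(7.9 × 10⁻⁴)(+0.64) = -2.4 × 10⁻⁴ → UNSTABLE
The 206–238 m interval has Δρ < 0: lighter water underlies denser water.

206–238 m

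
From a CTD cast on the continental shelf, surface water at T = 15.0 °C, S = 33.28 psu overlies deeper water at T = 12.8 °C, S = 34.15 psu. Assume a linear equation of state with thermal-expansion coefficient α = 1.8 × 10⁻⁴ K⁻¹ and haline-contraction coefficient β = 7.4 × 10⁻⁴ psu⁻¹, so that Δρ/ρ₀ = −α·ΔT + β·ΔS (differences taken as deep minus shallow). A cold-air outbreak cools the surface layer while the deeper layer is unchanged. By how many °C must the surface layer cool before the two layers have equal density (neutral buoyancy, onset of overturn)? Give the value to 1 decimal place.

5.8 °C

Neutral buoyancy requires Δρ = 0, i.e. −α(T_deep − T_surf′) + β(S_deep − S_surf) = 0.
T_surf′ = T_deep − (β/α)·ΔS = 12.8 − (7.4 × 10⁻⁴/1.8 × 10⁻⁴)·(+0.87) = 9.223 °C.
Cooling required: 15.0 − (9.223) = 5.777 °C.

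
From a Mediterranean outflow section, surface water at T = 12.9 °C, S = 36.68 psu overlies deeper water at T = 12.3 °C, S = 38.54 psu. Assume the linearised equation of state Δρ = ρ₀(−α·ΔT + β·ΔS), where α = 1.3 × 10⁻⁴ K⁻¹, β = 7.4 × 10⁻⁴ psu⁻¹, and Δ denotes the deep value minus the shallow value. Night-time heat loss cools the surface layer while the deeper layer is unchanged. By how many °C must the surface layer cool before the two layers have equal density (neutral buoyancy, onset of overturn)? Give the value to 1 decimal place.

Neutral buoyancy requires Δρ = 0, i.e. −α(T_deep − T_surf′) + β(S_deep − S_surf) = 0.
T_surf′ = T_deep − (β/α)·ΔS = 12.3 − (7.4 × 10⁻⁴/1.3 × 10⁻⁴)·(+1.86) = 1.712 °C.
Cooling required: 12.9 − (1.712) = 11.188 °C.

11.2 °C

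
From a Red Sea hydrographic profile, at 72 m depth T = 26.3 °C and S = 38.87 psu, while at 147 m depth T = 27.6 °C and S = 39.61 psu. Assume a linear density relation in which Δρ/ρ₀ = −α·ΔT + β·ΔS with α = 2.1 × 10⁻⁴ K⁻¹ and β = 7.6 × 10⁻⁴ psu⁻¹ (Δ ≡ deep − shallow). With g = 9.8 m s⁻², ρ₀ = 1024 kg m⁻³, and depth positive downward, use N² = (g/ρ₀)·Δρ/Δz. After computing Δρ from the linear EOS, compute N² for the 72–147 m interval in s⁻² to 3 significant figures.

3.78 × 10⁻⁵ s⁻²

ΔT = +1.3 K, ΔS = +0.74 psu (deep − shallow).
Δρ/ρ₀ = −αΔT + βΔS = -2.73 × 10⁻⁴ + 5.624 × 10⁻⁴ = 2.894 × 10⁻⁴, so Δρ ≈ 0.2963 kg m⁻³.
N² = (g/ρ₀)·Δρ/Δz = g·(Δρ/ρ₀)/Δz = 9.8 × 2.894 × 10⁻⁴ / 75 = 3.7815 × 10⁻⁵ s⁻² ≈ 3.78 × 10⁻⁵ s⁻².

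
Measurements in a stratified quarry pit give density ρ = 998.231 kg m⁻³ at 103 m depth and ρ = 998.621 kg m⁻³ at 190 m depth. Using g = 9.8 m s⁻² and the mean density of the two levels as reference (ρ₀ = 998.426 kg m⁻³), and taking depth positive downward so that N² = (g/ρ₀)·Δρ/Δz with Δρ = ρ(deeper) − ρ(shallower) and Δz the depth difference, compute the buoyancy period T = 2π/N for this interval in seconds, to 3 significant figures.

947 s

Δρ = 998.621 − 998.231 = 0.390 kg m⁻³ over Δz = 190 − 103 = 87 m.
N² = (9.8/998.426) × (0.390/87) = 4.4000 × 10⁻⁵ s⁻².
N = √(4.4000 × 10⁻⁵) = 6.6332 × 10⁻³ rad s⁻¹, so T = 2π/N = 947.23 s ≈ 947 s.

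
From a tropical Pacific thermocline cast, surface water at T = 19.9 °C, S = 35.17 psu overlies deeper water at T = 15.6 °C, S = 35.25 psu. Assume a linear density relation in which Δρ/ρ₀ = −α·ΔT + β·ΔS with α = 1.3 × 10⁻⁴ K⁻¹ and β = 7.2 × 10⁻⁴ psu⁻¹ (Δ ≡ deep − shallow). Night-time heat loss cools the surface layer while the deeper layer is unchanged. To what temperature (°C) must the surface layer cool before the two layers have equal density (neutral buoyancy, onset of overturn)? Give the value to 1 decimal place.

Neutral buoyancy requires Δρ = 0, i.e. −α(T_deep − T_surf′) + β(S_deep − S_surf) = 0.
T_surf′ = T_deep − (β/α)·ΔS = 15.6 − (7.2 × 10⁻⁴/1.3 × 10⁻⁴)·(+0.08) = 15.157 °C.
Cooling required: 19.9 − (15.157) = 4.743 °C.

15.2 °C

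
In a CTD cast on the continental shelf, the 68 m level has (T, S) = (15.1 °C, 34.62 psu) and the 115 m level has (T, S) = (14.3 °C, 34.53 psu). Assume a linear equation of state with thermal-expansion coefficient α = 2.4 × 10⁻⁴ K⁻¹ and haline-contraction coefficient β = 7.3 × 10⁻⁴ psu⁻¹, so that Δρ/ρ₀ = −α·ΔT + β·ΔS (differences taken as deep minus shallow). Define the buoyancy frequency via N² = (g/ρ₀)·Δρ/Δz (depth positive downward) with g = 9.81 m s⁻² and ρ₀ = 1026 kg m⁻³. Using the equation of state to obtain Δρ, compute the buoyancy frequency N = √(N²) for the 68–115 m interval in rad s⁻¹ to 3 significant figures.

5.13 × 10⁻³ rad s⁻¹

ΔT = -0.8 K, ΔS = -0.09 psu (deep − shallow).
Δρ/ρ₀ = −αΔT + βΔS = 1.92 × 10⁻⁴ − 6.57 × 10⁻⁵ = 1.263 × 10⁻⁴, so Δρ ≈ 0.1296 kg m⁻³.
N² = (g/ρ₀)·Δρ/Δz = g·(Δρ/ρ₀)/Δz = 9.81 × 1.263 × 10⁻⁴ / 47 = 2.6362 × 10⁻⁵ s⁻².
N = √(2.6362 × 10⁻⁵) = 5.1344 × 10⁻³ rad s⁻¹ ≈ 5.13 × 10⁻³ rad s⁻¹.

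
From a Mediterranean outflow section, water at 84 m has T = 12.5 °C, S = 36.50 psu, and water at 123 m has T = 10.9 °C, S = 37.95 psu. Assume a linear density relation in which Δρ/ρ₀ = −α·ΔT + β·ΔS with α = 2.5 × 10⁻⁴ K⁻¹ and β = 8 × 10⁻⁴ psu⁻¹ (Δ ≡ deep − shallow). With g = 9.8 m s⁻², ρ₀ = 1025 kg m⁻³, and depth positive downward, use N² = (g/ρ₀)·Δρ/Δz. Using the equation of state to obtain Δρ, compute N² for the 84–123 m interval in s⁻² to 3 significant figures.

3.92 × 10⁻⁴ s⁻²

ΔT = -1.6 K, ΔS = +1.45 psu (deep − shallow).
Δρ/ρ₀ = −αΔT + βΔS = 4.00 × 10⁻⁴ + 1.16 × 10⁻³ = 1.56 × 10⁻³, so Δρ ≈ 1.599 kg m⁻³.
N² = (g/ρ₀)·Δρ/Δz = g·(Δρ/ρ₀)/Δz = 9.8 × 1.56 × 10⁻³ / 39 = 3.9200 × 10⁻⁴ s⁻² ≈ 3.92 × 10⁻⁴ s⁻².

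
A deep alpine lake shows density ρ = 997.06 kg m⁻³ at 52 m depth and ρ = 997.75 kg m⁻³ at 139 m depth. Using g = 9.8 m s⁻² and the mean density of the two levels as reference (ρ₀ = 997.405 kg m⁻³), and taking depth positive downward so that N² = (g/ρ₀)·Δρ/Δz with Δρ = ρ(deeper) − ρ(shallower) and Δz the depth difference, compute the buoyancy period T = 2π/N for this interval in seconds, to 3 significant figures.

712 s

Δρ = 997.75 − 997.06 = 0.69 kg m⁻³ over Δz = 139 − 52 = 87 m.
N² = (9.8/997.405) × (0.69/87) = 7.7926 × 10⁻⁵ s⁻².
N = √(7.7926 × 10⁻⁵) = 8.8276 × 10⁻³ rad s⁻¹, so T = 2π/N = 711.77 s ≈ 712 s.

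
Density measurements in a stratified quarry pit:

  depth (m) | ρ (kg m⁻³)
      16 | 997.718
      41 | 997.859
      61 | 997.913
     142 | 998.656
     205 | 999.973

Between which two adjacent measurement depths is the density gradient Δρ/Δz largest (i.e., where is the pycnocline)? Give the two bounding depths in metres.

142–205 m

Compute the density gradient over each adjacent pair:
  16–41 m: Δρ/Δz = 0.141/25 = 5.6 × 10⁻³ kg m⁻⁴
  41–61 m: Δρ/Δz = 0.054/20 = 2.7 × 10⁻³ kg m⁻⁴
  61–142 m: Δρ/Δz = 0.743/81 = 9.2 × 10⁻³ kg m⁻⁴
  142–205 m: Δρ/Δz = 1.317/63 = 0.021 kg m⁻⁴
The largest gradient is in the 142–205 m interval — the pycnocline.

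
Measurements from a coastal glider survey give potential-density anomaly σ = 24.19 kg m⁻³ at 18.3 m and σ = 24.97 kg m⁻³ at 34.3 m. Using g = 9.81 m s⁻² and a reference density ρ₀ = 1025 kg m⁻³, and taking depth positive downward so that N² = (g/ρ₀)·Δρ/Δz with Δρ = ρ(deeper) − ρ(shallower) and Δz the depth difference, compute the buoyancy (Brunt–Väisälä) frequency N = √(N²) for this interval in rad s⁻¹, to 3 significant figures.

Δρ = 1024.97 − 1024.19 = 0.78 kg m⁻³ over Δz = 34.3 − 18.3 = 16 m.
N² = (9.81/1025) × (0.78/16) = 4.6657 × 10⁻⁴ s⁻².
N = √(4.6657 × 10⁻⁴) = 0.021600 rad s⁻¹ ≈ 0.0216 rad s⁻¹.

0.0216 rad s⁻¹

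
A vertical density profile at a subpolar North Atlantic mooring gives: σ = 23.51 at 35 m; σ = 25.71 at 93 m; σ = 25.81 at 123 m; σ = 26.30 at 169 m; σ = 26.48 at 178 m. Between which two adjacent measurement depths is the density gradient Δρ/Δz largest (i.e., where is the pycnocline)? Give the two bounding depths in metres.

Compute the density gradient over each adjacent pair:
  35–93 m: Δρ/Δz = 2.20/58 = 0.038 kg m⁻⁴
  93–123 m: Δρ/Δz = 0.10/30 = 3.3 × 10⁻³ kg m⁻⁴
  123–169 m: Δρ/Δz = 0.49/46 = 0.011 kg m⁻⁴
  169–178 m: Δρ/Δz = 0.18/9 = 0.020 kg m⁻⁴
The largest gradient is in the 35–93 m interval — the pycnocline.

35–93 m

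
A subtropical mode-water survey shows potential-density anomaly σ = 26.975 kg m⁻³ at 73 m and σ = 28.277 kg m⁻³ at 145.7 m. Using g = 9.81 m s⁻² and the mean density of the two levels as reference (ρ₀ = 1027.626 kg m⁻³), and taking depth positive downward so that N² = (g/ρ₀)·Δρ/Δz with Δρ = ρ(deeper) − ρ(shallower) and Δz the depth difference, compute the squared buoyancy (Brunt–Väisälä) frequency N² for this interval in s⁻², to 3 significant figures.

1.71 × 10⁻⁴ s⁻²

Δρ = 1028.277 − 1026.975 = 1.302 kg m⁻³ over Δz = 145.7 − 73 = 72.7 m.
N² = (9.81/1027.626) × (1.302/72.7) = 1.7097 × 10⁻⁴ s⁻² ≈ 1.71 × 10⁻⁴ s⁻².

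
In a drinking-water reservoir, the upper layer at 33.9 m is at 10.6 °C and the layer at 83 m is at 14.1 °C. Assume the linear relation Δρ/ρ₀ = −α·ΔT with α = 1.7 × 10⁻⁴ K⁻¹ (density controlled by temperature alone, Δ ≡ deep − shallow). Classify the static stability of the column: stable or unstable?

unstable

ΔT = 14.1 − 10.6 = +3.5 K, so Δρ/ρ₀ = −αΔT = -5.95 × 10⁻⁴.
Δρ/ρ₀ < 0, so Δρ < 0: deeper water is lighter → statically unstable; the column would overturn.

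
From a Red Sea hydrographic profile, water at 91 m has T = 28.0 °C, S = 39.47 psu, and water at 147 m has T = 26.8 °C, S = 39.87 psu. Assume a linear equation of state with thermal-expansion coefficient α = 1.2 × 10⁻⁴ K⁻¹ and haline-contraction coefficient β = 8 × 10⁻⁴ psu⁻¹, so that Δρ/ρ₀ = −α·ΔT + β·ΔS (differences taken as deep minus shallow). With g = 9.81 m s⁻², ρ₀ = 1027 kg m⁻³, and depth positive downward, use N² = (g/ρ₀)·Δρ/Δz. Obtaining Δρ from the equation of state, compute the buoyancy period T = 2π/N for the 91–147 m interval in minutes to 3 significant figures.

11.6 min

ΔT = -1.2 K, ΔS = +0.40 psu (deep − shallow).
Δρ/ρ₀ = −αΔT + βΔS = 1.44 × 10⁻⁴ + 3.20 × 10⁻⁴ = 4.64 × 10⁻⁴, so Δρ ≈ 0.4765 kg m⁻³.
N² = (g/ρ₀)·Δρ/Δz = g·(Δρ/ρ₀)/Δz = 9.81 × 4.64 × 10⁻⁴ / 56 = 8.1283 × 10⁻⁵ s⁻².
N = √(8.1283 × 10⁻⁵) = 9.0157 × 10⁻³ rad s⁻¹ → T = 2π/N = 696.92 s = 11.615 min ≈ 11.6 min.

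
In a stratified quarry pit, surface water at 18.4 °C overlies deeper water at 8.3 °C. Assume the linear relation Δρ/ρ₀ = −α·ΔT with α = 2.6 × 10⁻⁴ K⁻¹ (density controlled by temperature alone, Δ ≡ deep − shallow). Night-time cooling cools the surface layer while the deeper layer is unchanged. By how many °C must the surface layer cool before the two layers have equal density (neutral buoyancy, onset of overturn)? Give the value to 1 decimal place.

With temperature the only control, equal density requires T_surf′ = T_deep.
T_surf′ = 8.3 °C.
Cooling required: 18.4 − 8.3 = 10.1 °C.

10.1 °C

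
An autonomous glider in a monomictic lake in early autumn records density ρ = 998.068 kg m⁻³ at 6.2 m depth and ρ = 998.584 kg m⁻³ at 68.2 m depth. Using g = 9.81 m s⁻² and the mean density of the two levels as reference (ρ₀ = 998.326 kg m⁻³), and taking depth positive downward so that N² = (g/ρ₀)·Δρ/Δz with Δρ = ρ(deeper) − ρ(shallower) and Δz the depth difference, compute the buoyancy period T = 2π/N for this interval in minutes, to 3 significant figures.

Δρ = 998.584 − 998.068 = 0.516 kg m⁻³ over Δz = 68.2 − 6.2 = 62 m.
N² = (9.81/998.326) × (0.516/62) = 8.1781 × 10⁻⁵ s⁻².
N = √(8.1781 × 10⁻⁵) = 9.0433 × 10⁻³ rad s⁻¹, so T = 2π/N = 694.79 s = 11.580 min ≈ 11.6 min.
A positive N² confirms static stability across the interval.

11.6 min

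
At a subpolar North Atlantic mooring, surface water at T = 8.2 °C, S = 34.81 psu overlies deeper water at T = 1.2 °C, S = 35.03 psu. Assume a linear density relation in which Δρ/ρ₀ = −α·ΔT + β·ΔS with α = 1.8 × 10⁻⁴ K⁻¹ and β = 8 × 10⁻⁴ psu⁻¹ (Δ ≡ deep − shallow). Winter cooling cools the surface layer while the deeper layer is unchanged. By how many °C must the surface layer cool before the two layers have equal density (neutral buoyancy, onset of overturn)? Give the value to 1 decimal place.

8.0 °C

Neutral buoyancy requires Δρ = 0, i.e. −α(T_deep − T_surf′) + β(S_deep − S_surf) = 0.
T_surf′ = T_deep − (β/α)·ΔS = 1.2 − (8 × 10⁻⁴/1.8 × 10⁻⁴)·(+0.22) = 0.222 °C.
Cooling required: 8.2 − (0.222) = 7.978 °C.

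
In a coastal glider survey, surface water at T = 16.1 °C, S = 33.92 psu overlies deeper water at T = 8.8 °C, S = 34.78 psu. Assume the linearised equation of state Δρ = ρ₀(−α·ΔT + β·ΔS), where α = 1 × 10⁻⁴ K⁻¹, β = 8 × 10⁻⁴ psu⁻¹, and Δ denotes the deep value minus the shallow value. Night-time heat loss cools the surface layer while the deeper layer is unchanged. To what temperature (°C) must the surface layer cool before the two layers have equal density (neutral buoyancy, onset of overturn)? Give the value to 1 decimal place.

Neutral buoyancy requires Δρ = 0, i.e. −α(T_deep − T_surf′) + β(S_deep − S_surf) = 0.
T_surf′ = T_deep − (β/α)·ΔS = 8.8 − (8 × 10⁻⁴/1 × 10⁻⁴)·(+0.86) = 1.920 °C.
Cooling required: 16.1 − (1.920) = 14.180 °C.

1.9 °C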